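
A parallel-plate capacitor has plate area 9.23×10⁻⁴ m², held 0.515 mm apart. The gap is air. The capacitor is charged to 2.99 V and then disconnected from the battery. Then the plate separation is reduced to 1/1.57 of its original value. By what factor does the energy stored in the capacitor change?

U₂/U₁ ≈ 0.637

Isolated ⇒ Q is held fixed.
C₂ = 1.57 C₁ and U = Q²/(2C), so U₂/U₁ = C₁/C₂ = 0.637.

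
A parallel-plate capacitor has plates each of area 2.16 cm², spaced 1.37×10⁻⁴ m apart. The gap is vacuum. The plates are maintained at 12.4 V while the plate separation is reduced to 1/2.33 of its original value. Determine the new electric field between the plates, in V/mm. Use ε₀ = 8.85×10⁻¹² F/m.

A = 2.16 cm² = 2.16×10⁻⁴ m².
Initially C₁ = ε₀A/d = 8.85×10⁻¹² × 2.16×10⁻⁴ / 1.37×10⁻⁴ = 1.40×10⁻¹¹ F.
E₁ = 9.05×10⁴ V/m.
Battery connected ⇒ V is held fixed. E = V/d, so E₂/E₁ = d₁/d₂ = 2.33.
E₂ = 2.33 × 9.05×10⁴ = 2.11×10⁵ V/m.

211 V/mm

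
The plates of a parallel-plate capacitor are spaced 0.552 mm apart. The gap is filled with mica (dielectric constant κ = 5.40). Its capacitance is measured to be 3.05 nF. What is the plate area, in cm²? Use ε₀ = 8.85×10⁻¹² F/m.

A ≈ 352 cm²

A = Cd/(κε₀) = 3.05×10⁻⁹ × 5.52×10⁻⁴ / (5.40 × 8.85×10⁻¹²) = 3.52×10⁻² m².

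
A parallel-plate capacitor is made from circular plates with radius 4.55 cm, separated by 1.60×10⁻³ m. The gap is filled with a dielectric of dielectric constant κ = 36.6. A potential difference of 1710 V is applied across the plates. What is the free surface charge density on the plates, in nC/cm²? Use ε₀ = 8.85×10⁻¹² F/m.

A = π(4.55 cm)² = 6.50×10⁻³ m².
C = κε₀A/d = 36.6 × 8.85×10⁻¹² × 6.50×10⁻³ / 1.60×10⁻³ = 1.32×10⁻⁹ F.
σ = Q/A = CV/A = 1.32×10⁻⁹ × 1710 / 6.50×10⁻³ = 3.46×10⁻⁴ C/m².

34.6 nC/cm²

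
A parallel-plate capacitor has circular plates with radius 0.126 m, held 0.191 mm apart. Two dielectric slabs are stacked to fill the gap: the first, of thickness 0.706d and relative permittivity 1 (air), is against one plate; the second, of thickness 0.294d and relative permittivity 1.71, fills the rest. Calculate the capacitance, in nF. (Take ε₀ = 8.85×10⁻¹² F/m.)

A = π(0.126 m)² = 4.99×10⁻² m².
Stacked slabs ⇒ two capacitors in series, each with the full plate area.
C₁ = κ₁ε₀A/d₁ = 1.00 × 8.85×10⁻¹² × 4.99×10⁻² / 1.35×10⁻⁴ = 3.27×10⁻⁹ F.
C₂ = κ₂ε₀A/d₂ = 1.71 × 8.85×10⁻¹² × 4.99×10⁻² / 5.62×10⁻⁵ = 1.34×10⁻⁸ F.
C = (1/C₁ + 1/C₂)⁻¹ = 2.63×10⁻⁹ F.

C ≈ 2.63 nF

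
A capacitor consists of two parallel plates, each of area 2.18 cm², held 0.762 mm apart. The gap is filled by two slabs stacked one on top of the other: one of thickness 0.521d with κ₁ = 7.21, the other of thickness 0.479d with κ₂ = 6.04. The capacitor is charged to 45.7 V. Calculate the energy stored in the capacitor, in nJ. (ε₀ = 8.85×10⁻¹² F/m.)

U ≈ 17.4 nJ

A = 2.18 cm² = 2.18×10⁻⁴ m².
Stacked slabs ⇒ two capacitors in series, each with the full plate area.
C₁ = κ₁ε₀A/d₁ = 7.21 × 8.85×10⁻¹² × 2.18×10⁻⁴ / 3.97×10⁻⁴ = 3.50×10⁻¹¹ F.
C₂ = κ₂ε₀A/d₂ = 6.04 × 8.85×10⁻¹² × 2.18×10⁻⁴ / 3.65×10⁻⁴ = 3.19×10⁻¹¹ F.
C = (1/C₁ + 1/C₂)⁻¹ = 1.67×10⁻¹¹ F.
U = ½CV² = ½ × 1.67×10⁻¹¹ × (45.7)² = 1.74×10⁻⁸ J.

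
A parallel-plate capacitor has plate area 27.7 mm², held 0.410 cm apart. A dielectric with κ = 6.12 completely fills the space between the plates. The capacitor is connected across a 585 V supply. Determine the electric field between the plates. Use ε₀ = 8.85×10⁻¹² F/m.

143 V/mm

E = V/d = 585 / 4.10×10⁻³ = 1.43×10⁵ V/m.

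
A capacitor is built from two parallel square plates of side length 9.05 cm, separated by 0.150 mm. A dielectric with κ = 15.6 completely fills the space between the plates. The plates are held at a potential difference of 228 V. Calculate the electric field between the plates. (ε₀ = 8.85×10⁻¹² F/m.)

1.52 MV/m

E = V/d = 228 / 1.50×10⁻⁴ = 1.52×10⁶ V/m.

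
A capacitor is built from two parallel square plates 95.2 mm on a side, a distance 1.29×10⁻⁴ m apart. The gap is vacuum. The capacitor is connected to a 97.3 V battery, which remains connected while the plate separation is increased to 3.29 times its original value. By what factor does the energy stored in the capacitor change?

0.304

Battery connected ⇒ V is held fixed.
C₂ = 0.304 C₁ and U = ½CV², so U₂/U₁ = C₂/C₁ = 0.304.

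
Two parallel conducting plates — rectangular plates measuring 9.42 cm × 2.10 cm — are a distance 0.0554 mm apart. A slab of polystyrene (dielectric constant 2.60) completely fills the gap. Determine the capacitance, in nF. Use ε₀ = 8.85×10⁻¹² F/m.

0.822 nF

A = 9.42 × 2.10 cm² = 1.98×10⁻³ m².
C = κε₀A/d = 2.60 × 8.85×10⁻¹² × 1.98×10⁻³ / 5.54×10⁻⁵ = 8.22×10⁻¹⁰ F.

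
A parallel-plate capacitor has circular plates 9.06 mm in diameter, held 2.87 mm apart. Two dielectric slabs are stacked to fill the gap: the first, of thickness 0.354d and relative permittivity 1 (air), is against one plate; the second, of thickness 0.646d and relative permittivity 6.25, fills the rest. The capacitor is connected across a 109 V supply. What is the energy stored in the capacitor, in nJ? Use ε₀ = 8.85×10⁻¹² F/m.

A = π(9.06/2 mm)² = 6.45×10⁻⁵ m².
Stacked slabs ⇒ two capacitors in series, each with the full plate area.
C₁ = κ₁ε₀A/d₁ = 1.00 × 8.85×10⁻¹² × 6.45×10⁻⁵ / 1.02×10⁻³ = 5.62×10⁻¹³ F.
C₂ = κ₂ε₀A/d₂ = 6.25 × 8.85×10⁻¹² × 6.45×10⁻⁵ / 1.85×10⁻³ = 1.92×10⁻¹² F.
C = (1/C₁ + 1/C₂)⁻¹ = 4.35×10⁻¹³ F.
U = ½CV² = ½ × 4.35×10⁻¹³ × (109)² = 2.58×10⁻⁹ J.

U ≈ 2.58 nJ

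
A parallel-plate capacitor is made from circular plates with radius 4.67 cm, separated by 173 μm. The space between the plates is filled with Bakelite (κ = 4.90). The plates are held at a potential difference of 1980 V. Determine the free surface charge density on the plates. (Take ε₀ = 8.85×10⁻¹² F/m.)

496 μC/m²

A = π(4.67 cm)² = 6.85×10⁻³ m².
C = κε₀A/d = 4.90 × 8.85×10⁻¹² × 6.85×10⁻³ / 1.73×10⁻⁴ = 1.72×10⁻⁹ F.
σ = Q/A = CV/A = 1.72×10⁻⁹ × 1980 / 6.85×10⁻³ = 4.96×10⁻⁴ C/m².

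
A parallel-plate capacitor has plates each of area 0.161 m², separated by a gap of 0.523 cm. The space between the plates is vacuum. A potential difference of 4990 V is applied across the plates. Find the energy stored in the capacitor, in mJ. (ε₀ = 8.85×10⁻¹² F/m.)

3.39 mJ

C = ε₀A/d = 8.85×10⁻¹² × 0.161 / 5.23×10⁻³ = 2.72×10⁻¹⁰ F.
U = ½CV² = ½ × 2.72×10⁻¹⁰ × (4990)² = 3.39×10⁻³ J.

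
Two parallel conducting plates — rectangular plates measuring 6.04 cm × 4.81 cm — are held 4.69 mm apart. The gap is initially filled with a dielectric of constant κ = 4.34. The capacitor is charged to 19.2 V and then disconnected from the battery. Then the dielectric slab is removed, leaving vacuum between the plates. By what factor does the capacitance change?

C₂/C₁ ≈ 0.230

C = κε₀A/d scales with κ, so C₂/C₁ = 1/κ = 1/4.34 = 0.230.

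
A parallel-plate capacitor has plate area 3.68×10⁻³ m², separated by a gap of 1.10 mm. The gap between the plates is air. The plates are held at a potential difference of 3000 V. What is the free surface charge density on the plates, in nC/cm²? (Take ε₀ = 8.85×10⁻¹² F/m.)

C = ε₀A/d = 8.85×10⁻¹² × 3.68×10⁻³ / 1.10×10⁻³ = 2.96×10⁻¹¹ F.
σ = Q/A = CV/A = 2.96×10⁻¹¹ × 3000 / 3.68×10⁻³ = 2.41×10⁻⁵ C/m².

σ ≈ 2.41 nC/cm²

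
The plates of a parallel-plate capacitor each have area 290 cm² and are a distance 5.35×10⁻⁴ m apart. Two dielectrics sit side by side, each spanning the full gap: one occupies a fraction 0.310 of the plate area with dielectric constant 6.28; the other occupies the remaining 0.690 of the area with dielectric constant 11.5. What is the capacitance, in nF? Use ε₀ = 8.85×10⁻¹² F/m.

4.74 nF

A = 290 cm² = 2.90×10⁻² m².
Side-by-side slabs ⇒ two capacitors in parallel, each spanning the full gap.
C₁ = κ₁ε₀A₁/d = 6.28 × 8.85×10⁻¹² × 8.99×10⁻³ / 5.35×10⁻⁴ = 9.34×10⁻¹⁰ F.
C₂ = κ₂ε₀A₂/d = 11.5 × 8.85×10⁻¹² × 2.00×10⁻² / 5.35×10⁻⁴ = 3.81×10⁻⁹ F.
C = C₁ + C₂ = 4.74×10⁻⁹ F.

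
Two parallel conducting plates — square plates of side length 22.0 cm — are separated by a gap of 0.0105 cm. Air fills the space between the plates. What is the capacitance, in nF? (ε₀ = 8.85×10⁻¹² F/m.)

A = (22.0 cm)² = 4.84×10⁻² m².
C = ε₀A/d = 8.85×10⁻¹² × 4.84×10⁻² / 1.05×10⁻⁴ = 4.08×10⁻⁹ F.

C ≈ 4.08 nF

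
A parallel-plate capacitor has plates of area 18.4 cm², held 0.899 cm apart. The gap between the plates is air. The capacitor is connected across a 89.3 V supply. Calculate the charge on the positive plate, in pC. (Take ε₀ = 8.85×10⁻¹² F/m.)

Q ≈ 162 pC

A = 18.4 cm² = 1.84×10⁻³ m².
C = ε₀A/d = 8.85×10⁻¹² × 1.84×10⁻³ / 8.99×10⁻³ = 1.81×10⁻¹² F.
Q = CV = 1.81×10⁻¹² × 89.3 = 1.62×10⁻¹⁰ C.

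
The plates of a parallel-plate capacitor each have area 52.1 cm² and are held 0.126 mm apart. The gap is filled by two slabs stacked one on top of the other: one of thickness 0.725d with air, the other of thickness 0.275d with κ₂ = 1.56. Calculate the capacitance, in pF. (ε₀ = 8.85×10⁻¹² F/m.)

A = 52.1 cm² = 5.21×10⁻³ m².
Stacked slabs ⇒ two capacitors in series, each with the full plate area.
C₁ = κ₁ε₀A/d₁ = 1.00 × 8.85×10⁻¹² × 5.21×10⁻³ / 9.13×10⁻⁵ = 5.05×10⁻¹⁰ F.
C₂ = κ₂ε₀A/d₂ = 1.56 × 8.85×10⁻¹² × 5.21×10⁻³ / 3.46×10⁻⁵ = 2.08×10⁻⁹ F.
C = (1/C₁ + 1/C₂)⁻¹ = 4.06×10⁻¹⁰ F.

406 pF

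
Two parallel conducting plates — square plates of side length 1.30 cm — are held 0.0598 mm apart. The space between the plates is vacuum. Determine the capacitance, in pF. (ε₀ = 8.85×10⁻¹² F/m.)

25.0 pF

A = (1.30 cm)² = 1.69×10⁻⁴ m².
C = ε₀A/d = 8.85×10⁻¹² × 1.69×10⁻⁴ / 5.98×10⁻⁵ = 2.50×10⁻¹¹ F.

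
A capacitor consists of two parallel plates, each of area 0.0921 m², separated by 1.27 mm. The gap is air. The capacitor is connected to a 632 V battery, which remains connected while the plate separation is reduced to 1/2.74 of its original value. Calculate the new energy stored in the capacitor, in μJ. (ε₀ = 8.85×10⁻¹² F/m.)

351 μJ

Initially C₁ = ε₀A/d = 8.85×10⁻¹² × 9.21×10⁻² / 1.27×10⁻³ = 6.42×10⁻¹⁰ F.
U₁ = 1.28×10⁻⁴ J.
Battery connected ⇒ V is held fixed. C₂ = 2.74 C₁ and U = ½CV², so U₂/U₁ = C₂/C₁ = 2.74.
U₂ = 2.74 × 1.28×10⁻⁴ = 3.51×10⁻⁴ J.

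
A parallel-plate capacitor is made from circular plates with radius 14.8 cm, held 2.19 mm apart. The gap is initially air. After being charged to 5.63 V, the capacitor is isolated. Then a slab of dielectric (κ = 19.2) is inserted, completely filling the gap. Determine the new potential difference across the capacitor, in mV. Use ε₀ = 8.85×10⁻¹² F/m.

A = π(14.8 cm)² = 6.88×10⁻² m².
Initially C₁ = ε₀A/d = 8.85×10⁻¹² × 6.88×10⁻² / 2.19×10⁻³ = 2.78×10⁻¹⁰ F.
V₁ = 5.63 V.
Isolated ⇒ Q is held fixed. C₂ = 19.2 C₁ and V = Q/C, so V₂/V₁ = C₁/C₂ = 0.0521.
V₂ = 0.0521 × 5.63 = 0.293 V.

293 mV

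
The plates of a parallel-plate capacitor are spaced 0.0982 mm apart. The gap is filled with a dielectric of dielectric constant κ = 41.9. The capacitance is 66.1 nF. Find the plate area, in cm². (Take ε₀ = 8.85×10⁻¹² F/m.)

A = Cd/(κε₀) = 6.61×10⁻⁸ × 9.82×10⁻⁵ / (41.9 × 8.85×10⁻¹²) = 1.75×10⁻² m².

175 cm²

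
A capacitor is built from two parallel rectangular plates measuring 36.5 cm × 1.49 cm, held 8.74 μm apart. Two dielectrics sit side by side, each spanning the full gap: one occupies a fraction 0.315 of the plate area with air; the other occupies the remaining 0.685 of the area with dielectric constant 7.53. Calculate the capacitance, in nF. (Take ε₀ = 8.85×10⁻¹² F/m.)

C ≈ 30.1 nF

A = 36.5 × 1.49 cm² = 5.44×10⁻³ m².
Side-by-side slabs ⇒ two capacitors in parallel, each spanning the full gap.
C₁ = κ₁ε₀A₁/d = 1.00 × 8.85×10⁻¹² × 1.71×10⁻³ / 8.74×10⁻⁶ = 1.73×10⁻⁹ F.
C₂ = κ₂ε₀A₂/d = 7.53 × 8.85×10⁻¹² × 3.73×10⁻³ / 8.74×10⁻⁶ = 2.84×10⁻⁸ F.
C = C₁ + C₂ = 3.01×10⁻⁸ F.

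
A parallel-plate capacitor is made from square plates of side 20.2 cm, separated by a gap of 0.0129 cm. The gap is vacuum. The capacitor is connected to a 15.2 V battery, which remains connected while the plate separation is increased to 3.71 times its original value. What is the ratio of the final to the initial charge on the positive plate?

Battery connected ⇒ V is held fixed.
C₂ = 0.270 C₁ and Q = CV, so Q₂/Q₁ = C₂/C₁ = 0.270.

Q₂/Q₁ ≈ 0.270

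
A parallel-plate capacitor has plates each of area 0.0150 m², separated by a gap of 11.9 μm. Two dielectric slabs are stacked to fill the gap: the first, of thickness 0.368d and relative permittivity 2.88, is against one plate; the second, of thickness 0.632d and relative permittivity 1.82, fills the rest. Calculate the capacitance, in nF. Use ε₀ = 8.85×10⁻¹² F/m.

C ≈ 23.5 nF

Stacked slabs ⇒ two capacitors in series, each with the full plate area.
C₁ = κ₁ε₀A/d₁ = 2.88 × 8.85×10⁻¹² × 1.50×10⁻² / 4.38×10⁻⁶ = 8.73×10⁻⁸ F.
C₂ = κ₂ε₀A/d₂ = 1.82 × 8.85×10⁻¹² × 1.50×10⁻² / 7.52×10⁻⁶ = 3.21×10⁻⁸ F.
C = (1/C₁ + 1/C₂)⁻¹ = 2.35×10⁻⁸ F.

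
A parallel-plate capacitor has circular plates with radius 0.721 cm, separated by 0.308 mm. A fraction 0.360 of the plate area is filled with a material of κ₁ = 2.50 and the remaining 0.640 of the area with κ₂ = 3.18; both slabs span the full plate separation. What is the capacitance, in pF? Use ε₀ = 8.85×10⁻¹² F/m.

C ≈ 13.8 pF

A = π(0.721 cm)² = 1.63×10⁻⁴ m².
Side-by-side slabs ⇒ two capacitors in parallel, each spanning the full gap.
C₁ = κ₁ε₀A₁/d = 2.50 × 8.85×10⁻¹² × 5.88×10⁻⁵ / 3.08×10⁻⁴ = 4.22×10⁻¹² F.
C₂ = κ₂ε₀A₂/d = 3.18 × 8.85×10⁻¹² × 1.05×10⁻⁴ / 3.08×10⁻⁴ = 9.55×10⁻¹² F.
C = C₁ + C₂ = 1.38×10⁻¹¹ F.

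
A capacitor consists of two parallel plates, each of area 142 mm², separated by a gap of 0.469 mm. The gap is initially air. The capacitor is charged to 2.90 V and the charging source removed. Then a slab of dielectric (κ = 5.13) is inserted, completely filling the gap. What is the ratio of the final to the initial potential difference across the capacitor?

Isolated ⇒ Q is held fixed.
C₂ = 5.13 C₁ and V = Q/C, so V₂/V₁ = C₁/C₂ = 0.195.

0.195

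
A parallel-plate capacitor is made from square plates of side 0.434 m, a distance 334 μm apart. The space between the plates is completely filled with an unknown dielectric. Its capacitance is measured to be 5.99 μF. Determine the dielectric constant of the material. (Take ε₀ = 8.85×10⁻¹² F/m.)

A = (0.434 m)² = 0.188 m².
κ = Cd/(ε₀A) = 5.99×10⁻⁶ × 3.34×10⁻⁴ / (8.85×10⁻¹² × 0.188) = 1200.

κ ≈ 1200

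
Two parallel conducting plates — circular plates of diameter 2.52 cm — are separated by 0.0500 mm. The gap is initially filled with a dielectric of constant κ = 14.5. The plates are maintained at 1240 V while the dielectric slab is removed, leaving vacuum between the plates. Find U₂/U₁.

Battery connected ⇒ V is held fixed.
C₂ = 0.0690 C₁ and U = ½CV², so U₂/U₁ = C₂/C₁ = 0.0690.

U₂/U₁ ≈ 0.0690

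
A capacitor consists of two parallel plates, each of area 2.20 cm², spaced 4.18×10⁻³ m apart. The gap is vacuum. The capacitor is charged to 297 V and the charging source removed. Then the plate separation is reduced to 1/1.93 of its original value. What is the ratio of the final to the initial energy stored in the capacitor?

Isolated ⇒ Q is held fixed.
C₂ = 1.93 C₁ and U = Q²/(2C), so U₂/U₁ = C₁/C₂ = 0.518.

U₂/U₁ ≈ 0.518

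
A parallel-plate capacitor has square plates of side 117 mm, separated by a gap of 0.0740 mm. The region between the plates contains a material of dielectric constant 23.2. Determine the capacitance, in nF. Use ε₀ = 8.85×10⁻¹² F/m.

C ≈ 38.0 nF

A = (117 mm)² = 1.37×10⁻² m².
C = κε₀A/d = 23.2 × 8.85×10⁻¹² × 1.37×10⁻² / 7.40×10⁻⁵ = 3.80×10⁻⁸ F.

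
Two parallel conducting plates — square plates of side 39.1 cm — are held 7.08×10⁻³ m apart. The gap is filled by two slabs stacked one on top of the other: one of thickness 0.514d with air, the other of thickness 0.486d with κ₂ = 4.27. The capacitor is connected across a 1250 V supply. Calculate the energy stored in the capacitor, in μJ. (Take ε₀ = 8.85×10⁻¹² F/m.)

U ≈ 238 μJ

A = (39.1 cm)² = 0.153 m².
Stacked slabs ⇒ two capacitors in series, each with the full plate area.
C₁ = κ₁ε₀A/d₁ = 1.00 × 8.85×10⁻¹² × 0.153 / 3.64×10⁻³ = 3.72×10⁻¹⁰ F.
C₂ = κ₂ε₀A/d₂ = 4.27 × 8.85×10⁻¹² × 0.153 / 3.44×10⁻³ = 1.68×10⁻⁹ F.
C = (1/C₁ + 1/C₂)⁻¹ = 3.04×10⁻¹⁰ F.
U = ½CV² = ½ × 3.04×10⁻¹⁰ × (1250)² = 2.38×10⁻⁴ J.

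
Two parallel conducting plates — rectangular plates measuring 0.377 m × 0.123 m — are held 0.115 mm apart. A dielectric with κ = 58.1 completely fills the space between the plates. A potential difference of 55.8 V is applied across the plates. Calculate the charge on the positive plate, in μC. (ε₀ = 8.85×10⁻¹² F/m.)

A = 0.377 × 0.123 m² = 4.64×10⁻² m².
C = κε₀A/d = 58.1 × 8.85×10⁻¹² × 4.64×10⁻² / 1.15×10⁻⁴ = 2.07×10⁻⁷ F.
Q = CV = 2.07×10⁻⁷ × 55.8 = 1.16×10⁻⁵ C.

Q ≈ 11.6 μC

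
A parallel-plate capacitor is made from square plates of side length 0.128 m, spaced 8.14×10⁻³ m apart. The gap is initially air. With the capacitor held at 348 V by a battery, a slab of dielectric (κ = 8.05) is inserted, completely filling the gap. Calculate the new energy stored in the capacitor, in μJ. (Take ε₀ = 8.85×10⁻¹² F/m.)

A = (0.128 m)² = 1.64×10⁻² m².
Initially C₁ = ε₀A/d = 8.85×10⁻¹² × 1.64×10⁻² / 8.14×10⁻³ = 1.78×10⁻¹¹ F.
U₁ = 1.08×10⁻⁶ J.
Battery connected ⇒ V is held fixed. C₂ = 8.05 C₁ and U = ½CV², so U₂/U₁ = C₂/C₁ = 8.05.
U₂ = 8.05 × 1.08×10⁻⁶ = 8.68×10⁻⁶ J.

U ≈ 8.68 μJ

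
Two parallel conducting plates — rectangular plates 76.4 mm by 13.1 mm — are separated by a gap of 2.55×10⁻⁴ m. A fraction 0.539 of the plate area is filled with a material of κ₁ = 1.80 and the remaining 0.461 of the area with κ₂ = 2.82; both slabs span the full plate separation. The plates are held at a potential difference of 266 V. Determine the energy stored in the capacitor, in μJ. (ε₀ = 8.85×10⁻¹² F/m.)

A = 76.4 × 13.1 mm² = 1.00×10⁻³ m².
Side-by-side slabs ⇒ two capacitors in parallel, each spanning the full gap.
C₁ = κ₁ε₀A₁/d = 1.80 × 8.85×10⁻¹² × 5.39×10⁻⁴ / 2.55×10⁻⁴ = 3.37×10⁻¹¹ F.
C₂ = κ₂ε₀A₂/d = 2.82 × 8.85×10⁻¹² × 4.61×10⁻⁴ / 2.55×10⁻⁴ = 4.52×10⁻¹¹ F.
C = C₁ + C₂ = 7.89×10⁻¹¹ F.
U = ½CV² = ½ × 7.89×10⁻¹¹ × (266)² = 2.79×10⁻⁶ J.

U ≈ 2.79 μJ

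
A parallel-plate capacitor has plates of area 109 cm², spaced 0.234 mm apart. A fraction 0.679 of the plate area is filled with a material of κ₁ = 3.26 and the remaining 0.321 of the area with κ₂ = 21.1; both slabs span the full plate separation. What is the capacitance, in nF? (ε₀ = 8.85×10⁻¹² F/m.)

A = 109 cm² = 1.09×10⁻² m².
Side-by-side slabs ⇒ two capacitors in parallel, each spanning the full gap.
C₁ = κ₁ε₀A₁/d = 3.26 × 8.85×10⁻¹² × 7.40×10⁻³ / 2.34×10⁻⁴ = 9.13×10⁻¹⁰ F.
C₂ = κ₂ε₀A₂/d = 21.1 × 8.85×10⁻¹² × 3.50×10⁻³ / 2.34×10⁻⁴ = 2.79×10⁻⁹ F.
C = C₁ + C₂ = 3.70×10⁻⁹ F.

C ≈ 3.70 nF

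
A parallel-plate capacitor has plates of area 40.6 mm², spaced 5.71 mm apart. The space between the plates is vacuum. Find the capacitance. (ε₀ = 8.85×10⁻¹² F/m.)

A = 40.6 mm² = 4.06×10⁻⁵ m².
C = ε₀A/d = 8.85×10⁻¹² × 4.06×10⁻⁵ / 5.71×10⁻³ = 6.29×10⁻¹⁴ F.

C ≈ 6.29×10⁻¹⁴ F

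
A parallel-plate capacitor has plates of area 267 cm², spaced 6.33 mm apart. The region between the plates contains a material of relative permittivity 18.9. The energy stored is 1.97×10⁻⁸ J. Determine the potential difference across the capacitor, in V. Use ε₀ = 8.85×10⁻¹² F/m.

7.47 V

A = 267 cm² = 2.67×10⁻² m².
C = κε₀A/d = 18.9 × 8.85×10⁻¹² × 2.67×10⁻² / 6.33×10⁻³ = 7.06×10⁻¹⁰ F.
V = √(2U/C) = √(2 × 1.97×10⁻⁸ / 7.06×10⁻¹⁰) = 7.47 V.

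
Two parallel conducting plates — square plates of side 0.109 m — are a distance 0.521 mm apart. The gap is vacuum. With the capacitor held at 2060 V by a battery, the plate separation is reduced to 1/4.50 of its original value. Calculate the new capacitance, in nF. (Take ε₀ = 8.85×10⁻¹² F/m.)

A = (0.109 m)² = 1.19×10⁻² m².
Initially C₁ = ε₀A/d = 8.85×10⁻¹² × 1.19×10⁻² / 5.21×10⁻⁴ = 2.02×10⁻¹⁰ F.
C = ε₀A/d scales as 1/d, so C₂/C₁ = d₁/d₂ = 4.50.
C₂ = 4.50 × 2.02×10⁻¹⁰ = 9.08×10⁻¹⁰ F.

0.908 nF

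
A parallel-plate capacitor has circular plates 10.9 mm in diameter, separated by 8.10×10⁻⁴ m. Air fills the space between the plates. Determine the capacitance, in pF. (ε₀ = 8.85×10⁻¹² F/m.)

A = π(10.9/2 mm)² = 9.33×10⁻⁵ m².
C = ε₀A/d = 8.85×10⁻¹² × 9.33×10⁻⁵ / 8.10×10⁻⁴ = 1.02×10⁻¹² F.

1.02 pF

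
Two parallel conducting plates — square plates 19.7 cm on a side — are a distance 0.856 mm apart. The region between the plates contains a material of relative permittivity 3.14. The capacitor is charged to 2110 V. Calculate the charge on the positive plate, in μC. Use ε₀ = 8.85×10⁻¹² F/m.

A = (19.7 cm)² = 3.88×10⁻² m².
C = κε₀A/d = 3.14 × 8.85×10⁻¹² × 3.88×10⁻² / 8.56×10⁻⁴ = 1.26×10⁻⁹ F.
Q = CV = 1.26×10⁻⁹ × 2110 = 2.66×10⁻⁶ C.

Q ≈ 2.66 μC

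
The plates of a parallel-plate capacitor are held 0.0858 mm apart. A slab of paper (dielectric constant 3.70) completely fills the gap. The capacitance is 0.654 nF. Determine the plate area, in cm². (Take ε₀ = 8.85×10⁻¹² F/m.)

A = Cd/(κε₀) = 6.54×10⁻¹⁰ × 8.58×10⁻⁵ / (3.70 × 8.85×10⁻¹²) = 1.71×10⁻³ m².

A ≈ 17.1 cm²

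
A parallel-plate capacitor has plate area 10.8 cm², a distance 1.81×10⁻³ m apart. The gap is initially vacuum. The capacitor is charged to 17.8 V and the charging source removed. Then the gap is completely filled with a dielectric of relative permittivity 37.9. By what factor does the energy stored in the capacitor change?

U₂/U₁ ≈ 0.0264

Isolated ⇒ Q is held fixed.
C₂ = 37.9 C₁ and U = Q²/(2C), so U₂/U₁ = C₁/C₂ = 0.0264.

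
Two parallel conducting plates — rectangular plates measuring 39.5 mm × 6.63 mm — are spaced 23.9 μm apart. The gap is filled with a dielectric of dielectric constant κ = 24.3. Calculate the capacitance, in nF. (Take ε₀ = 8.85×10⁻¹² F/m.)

C ≈ 2.36 nF

A = 39.5 × 6.63 mm² = 2.62×10⁻⁴ m².
C = κε₀A/d = 24.3 × 8.85×10⁻¹² × 2.62×10⁻⁴ / 2.39×10⁻⁵ = 2.36×10⁻⁹ F.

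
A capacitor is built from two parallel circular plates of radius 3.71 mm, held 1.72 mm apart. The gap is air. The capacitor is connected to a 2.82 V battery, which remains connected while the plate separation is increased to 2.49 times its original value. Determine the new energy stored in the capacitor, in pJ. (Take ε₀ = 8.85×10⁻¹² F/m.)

U ≈ 0.355 pJ

A = π(3.71 mm)² = 4.32×10⁻⁵ m².
Initially C₁ = ε₀A/d = 8.85×10⁻¹² × 4.32×10⁻⁵ / 1.72×10⁻³ = 2.22×10⁻¹³ F.
U₁ = 8.85×10⁻¹³ J.
Battery connected ⇒ V is held fixed. C₂ = 0.402 C₁ and U = ½CV², so U₂/U₁ = C₂/C₁ = 0.402.
U₂ = 0.402 × 8.85×10⁻¹³ = 3.55×10⁻¹³ J.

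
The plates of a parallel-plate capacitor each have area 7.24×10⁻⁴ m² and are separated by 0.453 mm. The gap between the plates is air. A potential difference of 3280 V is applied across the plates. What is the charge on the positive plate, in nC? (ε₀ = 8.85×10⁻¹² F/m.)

Q ≈ 46.4 nC

C = ε₀A/d = 8.85×10⁻¹² × 7.24×10⁻⁴ / 4.53×10⁻⁴ = 1.41×10⁻¹¹ F.
Q = CV = 1.41×10⁻¹¹ × 3280 = 4.64×10⁻⁸ C.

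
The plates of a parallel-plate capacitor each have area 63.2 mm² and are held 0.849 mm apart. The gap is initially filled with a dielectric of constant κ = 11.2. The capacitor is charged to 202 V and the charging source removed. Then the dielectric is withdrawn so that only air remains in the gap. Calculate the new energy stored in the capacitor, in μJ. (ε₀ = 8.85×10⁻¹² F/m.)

U ≈ 1.69 μJ

A = 63.2 mm² = 6.32×10⁻⁵ m².
Initially C₁ = κε₀A/d = 11.2 × 8.85×10⁻¹² × 6.32×10⁻⁵ / 8.49×10⁻⁴ = 7.38×10⁻¹² F.
U₁ = 1.51×10⁻⁷ J.
Isolated ⇒ Q is held fixed. C₂ = 0.0893 C₁ and U = Q²/(2C), so U₂/U₁ = C₁/C₂ = 11.2.
U₂ = 11.2 × 1.51×10⁻⁷ = 1.69×10⁻⁶ J.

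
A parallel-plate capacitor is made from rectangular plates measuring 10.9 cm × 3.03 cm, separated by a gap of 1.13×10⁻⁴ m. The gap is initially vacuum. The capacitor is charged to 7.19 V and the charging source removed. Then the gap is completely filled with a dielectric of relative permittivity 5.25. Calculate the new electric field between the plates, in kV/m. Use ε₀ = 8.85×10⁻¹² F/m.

12.1 kV/m

A = 10.9 × 3.03 cm² = 3.30×10⁻³ m².
Initially C₁ = ε₀A/d = 8.85×10⁻¹² × 3.30×10⁻³ / 1.13×10⁻⁴ = 2.59×10⁻¹⁰ F.
E₁ = 6.36×10⁴ V/m.
Isolated ⇒ Q is held fixed. V₂ = Q/C₂ = V₁/5.25; E = V/d, so E₂/E₁ = (V₂/V₁)(d₁/d₂) = 0.190.
E₂ = 0.190 × 6.36×10⁴ = 1.21×10⁴ V/m.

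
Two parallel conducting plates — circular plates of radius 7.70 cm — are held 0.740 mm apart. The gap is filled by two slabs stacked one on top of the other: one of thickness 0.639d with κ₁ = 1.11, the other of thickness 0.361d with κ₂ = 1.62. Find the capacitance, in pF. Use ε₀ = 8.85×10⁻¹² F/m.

A = π(7.70 cm)² = 1.86×10⁻² m².
Stacked slabs ⇒ two capacitors in series, each with the full plate area.
C₁ = κ₁ε₀A/d₁ = 1.11 × 8.85×10⁻¹² × 1.86×10⁻² / 4.73×10⁻⁴ = 3.87×10⁻¹⁰ F.
C₂ = κ₂ε₀A/d₂ = 1.62 × 8.85×10⁻¹² × 1.86×10⁻² / 2.67×10⁻⁴ = 10.00×10⁻¹⁰ F.
C = (1/C₁ + 1/C₂)⁻¹ = 2.79×10⁻¹⁰ F.

C ≈ 279 pF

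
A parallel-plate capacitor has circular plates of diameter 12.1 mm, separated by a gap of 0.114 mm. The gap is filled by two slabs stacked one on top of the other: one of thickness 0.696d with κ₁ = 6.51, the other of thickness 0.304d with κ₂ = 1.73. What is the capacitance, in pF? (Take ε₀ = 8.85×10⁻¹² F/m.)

31.6 pF

A = π(12.1/2 mm)² = 1.15×10⁻⁴ m².
Stacked slabs ⇒ two capacitors in series, each with the full plate area.
C₁ = κ₁ε₀A/d₁ = 6.51 × 8.85×10⁻¹² × 1.15×10⁻⁴ / 7.93×10⁻⁵ = 8.35×10⁻¹¹ F.
C₂ = κ₂ε₀A/d₂ = 1.73 × 8.85×10⁻¹² × 1.15×10⁻⁴ / 3.47×10⁻⁵ = 5.08×10⁻¹¹ F.
C = (1/C₁ + 1/C₂)⁻¹ = 3.16×10⁻¹¹ F.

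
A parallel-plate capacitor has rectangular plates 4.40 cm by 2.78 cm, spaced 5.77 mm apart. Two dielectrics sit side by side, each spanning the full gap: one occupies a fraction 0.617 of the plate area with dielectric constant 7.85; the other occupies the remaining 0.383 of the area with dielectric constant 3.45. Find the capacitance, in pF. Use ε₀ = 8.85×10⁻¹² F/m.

11.6 pF

A = 4.40 × 2.78 cm² = 1.22×10⁻³ m².
Side-by-side slabs ⇒ two capacitors in parallel, each spanning the full gap.
C₁ = κ₁ε₀A₁/d = 7.85 × 8.85×10⁻¹² × 7.55×10⁻⁴ / 5.77×10⁻³ = 9.09×10⁻¹² F.
C₂ = κ₂ε₀A₂/d = 3.45 × 8.85×10⁻¹² × 4.68×10⁻⁴ / 5.77×10⁻³ = 2.48×10⁻¹² F.
C = C₁ + C₂ = 1.16×10⁻¹¹ F.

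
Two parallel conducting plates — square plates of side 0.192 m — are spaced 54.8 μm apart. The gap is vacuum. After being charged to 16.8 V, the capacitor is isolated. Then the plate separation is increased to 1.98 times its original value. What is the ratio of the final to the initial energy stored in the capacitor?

Isolated ⇒ Q is held fixed.
C₂ = 0.505 C₁ and U = Q²/(2C), so U₂/U₁ = C₁/C₂ = 1.98.

U₂/U₁ ≈ 1.98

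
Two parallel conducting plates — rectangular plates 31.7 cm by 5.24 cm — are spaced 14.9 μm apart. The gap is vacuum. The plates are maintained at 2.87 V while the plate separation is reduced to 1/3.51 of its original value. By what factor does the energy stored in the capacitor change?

3.51

Battery connected ⇒ V is held fixed.
C₂ = 3.51 C₁ and U = ½CV², so U₂/U₁ = C₂/C₁ = 3.51.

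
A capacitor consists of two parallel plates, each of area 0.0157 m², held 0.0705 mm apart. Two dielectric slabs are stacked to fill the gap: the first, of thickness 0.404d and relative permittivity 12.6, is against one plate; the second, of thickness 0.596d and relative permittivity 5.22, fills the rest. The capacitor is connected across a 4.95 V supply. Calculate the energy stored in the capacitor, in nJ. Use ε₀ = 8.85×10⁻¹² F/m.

165 nJ

Stacked slabs ⇒ two capacitors in series, each with the full plate area.
C₁ = κ₁ε₀A/d₁ = 12.6 × 8.85×10⁻¹² × 1.57×10⁻² / 2.85×10⁻⁵ = 6.15×10⁻⁸ F.
C₂ = κ₂ε₀A/d₂ = 5.22 × 8.85×10⁻¹² × 1.57×10⁻² / 4.20×10⁻⁵ = 1.73×10⁻⁸ F.
C = (1/C₁ + 1/C₂)⁻¹ = 1.35×10⁻⁸ F.
U = ½CV² = ½ × 1.35×10⁻⁸ × (4.95)² = 1.65×10⁻⁷ J.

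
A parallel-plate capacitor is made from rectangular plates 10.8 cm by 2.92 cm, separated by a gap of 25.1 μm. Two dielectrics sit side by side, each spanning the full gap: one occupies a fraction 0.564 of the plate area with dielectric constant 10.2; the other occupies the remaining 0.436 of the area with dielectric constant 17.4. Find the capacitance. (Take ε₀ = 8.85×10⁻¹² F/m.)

C ≈ 14.8 nF

A = 10.8 × 2.92 cm² = 3.15×10⁻³ m².
Side-by-side slabs ⇒ two capacitors in parallel, each spanning the full gap.
C₁ = κ₁ε₀A₁/d = 10.2 × 8.85×10⁻¹² × 1.78×10⁻³ / 2.51×10⁻⁵ = 6.40×10⁻⁹ F.
C₂ = κ₂ε₀A₂/d = 17.4 × 8.85×10⁻¹² × 1.37×10⁻³ / 2.51×10⁻⁵ = 8.44×10⁻⁹ F.
C = C₁ + C₂ = 1.48×10⁻⁸ F.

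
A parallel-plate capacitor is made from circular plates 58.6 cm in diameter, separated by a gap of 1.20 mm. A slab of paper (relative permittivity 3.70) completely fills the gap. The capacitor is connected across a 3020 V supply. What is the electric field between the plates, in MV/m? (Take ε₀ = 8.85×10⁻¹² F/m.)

E ≈ 2.52 MV/m

E = V/d = 3020 / 1.20×10⁻³ = 2.52×10⁶ V/m.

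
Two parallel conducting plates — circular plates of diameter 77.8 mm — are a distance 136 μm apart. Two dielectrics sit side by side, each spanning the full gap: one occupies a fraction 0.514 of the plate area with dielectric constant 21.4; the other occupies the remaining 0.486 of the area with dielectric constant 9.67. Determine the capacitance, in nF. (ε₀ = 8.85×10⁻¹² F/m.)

C ≈ 4.86 nF

A = π(77.8/2 mm)² = 4.75×10⁻³ m².
Side-by-side slabs ⇒ two capacitors in parallel, each spanning the full gap.
C₁ = κ₁ε₀A₁/d = 21.4 × 8.85×10⁻¹² × 2.44×10⁻³ / 1.36×10⁻⁴ = 3.40×10⁻⁹ F.
C₂ = κ₂ε₀A₂/d = 9.67 × 8.85×10⁻¹² × 2.31×10⁻³ / 1.36×10⁻⁴ = 1.45×10⁻⁹ F.
C = C₁ + C₂ = 4.86×10⁻⁹ F.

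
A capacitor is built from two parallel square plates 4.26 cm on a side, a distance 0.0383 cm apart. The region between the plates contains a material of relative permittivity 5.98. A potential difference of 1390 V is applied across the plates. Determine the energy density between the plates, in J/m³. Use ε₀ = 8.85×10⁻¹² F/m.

349 J/m³

E = V/d = 1390 / 3.83×10⁻⁴ = 3.63×10⁶ V/m.
u = ½κε₀E² = ½ × 5.98 × 8.85×10⁻¹² × (3.63×10⁶)² = 3.49×10² J/m³.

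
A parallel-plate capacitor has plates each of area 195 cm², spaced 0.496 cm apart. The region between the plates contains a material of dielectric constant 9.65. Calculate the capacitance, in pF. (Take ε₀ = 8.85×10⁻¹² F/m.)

C ≈ 336 pF

A = 195 cm² = 1.95×10⁻² m².
C = κε₀A/d = 9.65 × 8.85×10⁻¹² × 1.95×10⁻² / 4.96×10⁻³ = 3.36×10⁻¹⁰ F.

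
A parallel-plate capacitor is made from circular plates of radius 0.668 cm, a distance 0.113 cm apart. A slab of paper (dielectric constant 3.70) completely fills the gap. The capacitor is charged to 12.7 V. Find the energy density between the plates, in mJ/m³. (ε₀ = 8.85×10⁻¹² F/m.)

E = V/d = 12.7 / 1.13×10⁻³ = 1.12×10⁴ V/m.
u = ½κε₀E² = ½ × 3.70 × 8.85×10⁻¹² × (1.12×10⁴)² = 2.07×10⁻³ J/m³.

2.07 mJ/m³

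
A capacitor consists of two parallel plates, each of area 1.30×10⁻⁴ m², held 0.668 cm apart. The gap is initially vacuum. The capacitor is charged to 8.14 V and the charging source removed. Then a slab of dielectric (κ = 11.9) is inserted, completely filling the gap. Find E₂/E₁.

Isolated ⇒ Q is held fixed.
V₂ = Q/C₂ = V₁/11.9; E = V/d, so E₂/E₁ = (V₂/V₁)(d₁/d₂) = 0.0840.

E₂/E₁ ≈ 0.0840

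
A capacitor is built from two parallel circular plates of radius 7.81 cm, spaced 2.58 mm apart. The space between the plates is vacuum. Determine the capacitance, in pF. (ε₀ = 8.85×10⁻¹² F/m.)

C ≈ 65.7 pF

A = π(7.81 cm)² = 1.92×10⁻² m².
C = ε₀A/d = 8.85×10⁻¹² × 1.92×10⁻² / 2.58×10⁻³ = 6.57×10⁻¹¹ F.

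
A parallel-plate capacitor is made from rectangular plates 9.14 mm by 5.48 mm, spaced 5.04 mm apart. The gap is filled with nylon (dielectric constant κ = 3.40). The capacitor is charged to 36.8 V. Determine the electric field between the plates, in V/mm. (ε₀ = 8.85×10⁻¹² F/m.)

7.30 V/mm

E = V/d = 36.8 / 5.04×10⁻³ = 7.30×10³ V/m.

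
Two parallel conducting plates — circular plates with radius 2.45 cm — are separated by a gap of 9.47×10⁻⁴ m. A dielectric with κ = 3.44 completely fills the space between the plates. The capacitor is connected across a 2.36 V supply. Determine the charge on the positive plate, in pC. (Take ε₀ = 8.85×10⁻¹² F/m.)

A = π(2.45 cm)² = 1.89×10⁻³ m².
C = κε₀A/d = 3.44 × 8.85×10⁻¹² × 1.89×10⁻³ / 9.47×10⁻⁴ = 6.06×10⁻¹¹ F.
Q = CV = 6.06×10⁻¹¹ × 2.36 = 1.43×10⁻¹⁰ C.

Q ≈ 143 pC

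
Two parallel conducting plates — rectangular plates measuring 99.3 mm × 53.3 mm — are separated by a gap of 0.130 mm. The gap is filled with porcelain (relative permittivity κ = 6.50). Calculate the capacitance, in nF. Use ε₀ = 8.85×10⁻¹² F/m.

2.34 nF

A = 99.3 × 53.3 mm² = 5.29×10⁻³ m².
C = κε₀A/d = 6.50 × 8.85×10⁻¹² × 5.29×10⁻³ / 1.30×10⁻⁴ = 2.34×10⁻⁹ F.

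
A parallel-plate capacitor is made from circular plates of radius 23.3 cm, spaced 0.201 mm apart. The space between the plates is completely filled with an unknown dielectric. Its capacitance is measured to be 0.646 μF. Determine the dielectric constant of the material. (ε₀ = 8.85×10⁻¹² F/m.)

86.0

A = π(23.3 cm)² = 0.171 m².
κ = Cd/(ε₀A) = 6.46×10⁻⁷ × 2.01×10⁻⁴ / (8.85×10⁻¹² × 0.171) = 86.0.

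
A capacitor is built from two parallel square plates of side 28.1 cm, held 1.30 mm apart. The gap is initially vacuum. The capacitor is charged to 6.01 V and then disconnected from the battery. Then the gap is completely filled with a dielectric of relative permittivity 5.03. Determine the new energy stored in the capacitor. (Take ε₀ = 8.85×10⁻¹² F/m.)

U ≈ 1.93 nJ

A = (28.1 cm)² = 7.90×10⁻² m².
Initially C₁ = ε₀A/d = 8.85×10⁻¹² × 7.90×10⁻² / 1.30×10⁻³ = 5.38×10⁻¹⁰ F.
U₁ = 9.71×10⁻⁹ J.
Isolated ⇒ Q is held fixed. C₂ = 5.03 C₁ and U = Q²/(2C), so U₂/U₁ = C₁/C₂ = 0.199.
U₂ = 0.199 × 9.71×10⁻⁹ = 1.93×10⁻⁹ J.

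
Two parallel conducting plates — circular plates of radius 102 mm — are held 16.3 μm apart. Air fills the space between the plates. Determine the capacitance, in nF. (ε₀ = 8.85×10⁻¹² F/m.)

A = π(102 mm)² = 3.27×10⁻² m².
C = ε₀A/d = 8.85×10⁻¹² × 3.27×10⁻² / 1.63×10⁻⁵ = 1.77×10⁻⁸ F.

17.7 nF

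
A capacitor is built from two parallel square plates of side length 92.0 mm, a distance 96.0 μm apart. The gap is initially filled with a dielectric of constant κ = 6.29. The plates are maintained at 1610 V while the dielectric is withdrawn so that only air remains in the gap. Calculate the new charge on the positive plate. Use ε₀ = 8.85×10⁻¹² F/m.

A = (92.0 mm)² = 8.46×10⁻³ m².
Initially C₁ = κε₀A/d = 6.29 × 8.85×10⁻¹² × 8.46×10⁻³ / 9.60×10⁻⁵ = 4.91×10⁻⁹ F.
Q₁ = 7.90×10⁻⁶ C.
Battery connected ⇒ V is held fixed. C₂ = 0.159 C₁ and Q = CV, so Q₂/Q₁ = C₂/C₁ = 0.159.
Q₂ = 0.159 × 7.90×10⁻⁶ = 1.26×10⁻⁶ C.

1.26 μC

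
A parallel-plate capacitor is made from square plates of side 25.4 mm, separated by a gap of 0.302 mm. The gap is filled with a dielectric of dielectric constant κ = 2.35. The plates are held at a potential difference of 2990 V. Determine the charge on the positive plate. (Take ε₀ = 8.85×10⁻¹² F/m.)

Q ≈ 133 nC

A = (25.4 mm)² = 6.45×10⁻⁴ m².
C = κε₀A/d = 2.35 × 8.85×10⁻¹² × 6.45×10⁻⁴ / 3.02×10⁻⁴ = 4.44×10⁻¹¹ F.
Q = CV = 4.44×10⁻¹¹ × 2990 = 1.33×10⁻⁷ C.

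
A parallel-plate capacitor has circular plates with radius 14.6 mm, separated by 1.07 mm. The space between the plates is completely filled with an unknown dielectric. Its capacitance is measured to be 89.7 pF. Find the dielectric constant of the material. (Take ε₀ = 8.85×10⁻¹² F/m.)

A = π(14.6 mm)² = 6.70×10⁻⁴ m².
κ = Cd/(ε₀A) = 8.97×10⁻¹¹ × 1.07×10⁻³ / (8.85×10⁻¹² × 6.70×10⁻⁴) = 16.2.

κ ≈ 16.2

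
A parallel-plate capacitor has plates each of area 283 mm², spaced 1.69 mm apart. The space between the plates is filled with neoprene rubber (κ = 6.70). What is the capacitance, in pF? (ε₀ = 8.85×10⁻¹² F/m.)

C ≈ 9.93 pF

A = 283 mm² = 2.83×10⁻⁴ m².
C = κε₀A/d = 6.70 × 8.85×10⁻¹² × 2.83×10⁻⁴ / 1.69×10⁻³ = 9.93×10⁻¹² F.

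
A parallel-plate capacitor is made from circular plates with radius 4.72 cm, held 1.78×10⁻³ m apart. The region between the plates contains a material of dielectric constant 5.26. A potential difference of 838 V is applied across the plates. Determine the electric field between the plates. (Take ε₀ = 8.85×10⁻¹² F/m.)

E = V/d = 838 / 1.78×10⁻³ = 4.71×10⁵ V/m.

471 kV/m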